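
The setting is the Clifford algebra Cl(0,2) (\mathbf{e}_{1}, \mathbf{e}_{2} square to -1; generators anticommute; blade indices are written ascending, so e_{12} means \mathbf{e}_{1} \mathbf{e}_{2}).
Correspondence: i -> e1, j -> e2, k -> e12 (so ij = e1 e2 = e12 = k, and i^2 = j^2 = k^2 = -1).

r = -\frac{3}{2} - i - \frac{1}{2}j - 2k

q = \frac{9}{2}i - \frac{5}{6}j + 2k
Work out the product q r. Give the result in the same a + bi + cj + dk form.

In blades: q = \frac{9}{2} e_{1} - \frac{5}{6} e_{2} + 2 e_{12}, r = -\frac{3}{2} - e_{1} - \frac{1}{2} e_{2} - 2 e_{12}.
Distribute q over r term by term (generator squares from the signature, products reordered to ascending indices): (\frac{9}{2} e_{1})*r = \frac{9}{2} - \frac{27}{4} e_{1} + 9 e_{2} - \frac{9}{4} e_{12}; (-\frac{5}{6} e_{2})*r = -\frac{5}{12} + \frac{5}{3} e_{1} + \frac{5}{4} e_{2} - \frac{5}{6} e_{12}; (2 e_{12})*r = 4 + e_{1} - 2 e_{2} - 3 e_{12}.
Sum: \frac{97}{12} - \frac{49}{12} e_{1} + \frac{33}{4} e_{2} - \frac{73}{12} e_{12}; translating back through the correspondence:
Answer: \frac{97}{12} - \frac{49}{12}i + \frac{33}{4}j - \frac{73}{12}k


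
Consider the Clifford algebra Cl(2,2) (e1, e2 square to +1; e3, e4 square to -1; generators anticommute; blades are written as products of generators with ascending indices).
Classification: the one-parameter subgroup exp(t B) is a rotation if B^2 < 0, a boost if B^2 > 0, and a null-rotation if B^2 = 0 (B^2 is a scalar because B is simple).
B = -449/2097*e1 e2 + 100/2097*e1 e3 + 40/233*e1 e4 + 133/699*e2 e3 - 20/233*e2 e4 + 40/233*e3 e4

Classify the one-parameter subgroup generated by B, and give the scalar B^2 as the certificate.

B^2 term by term: the squares give (-449/2097)^2*(e1 e2)^2 + (100/2097)^2*(e1 e3)^2 + (40/233)^2*(e1 e4)^2 + (133/699)^2*(e2 e3)^2 + (-20/233)^2*(e2 e4)^2 + (40/233)^2*(e3 e4)^2 = 201601/4397409*(-1) + 10000/4397409*(+1) + 1600/54289*(+1) + 17689/488601*(+1) + 400/54289*(+1) + 1600/54289*(-1) = 0 (each basis 2-blade squares to minus the product of its generators' squares); cross terms between blades sharing an index anticommute and cancel; the commuting (index-disjoint) pairs give grade-4 terms 2*c*c'*(blade product), which cancel blade by blade — e1 e2 e3 e4: -35920/488601 + 4000/488601 + 10640/162867 = 0 — confirming B is simple. So B^2 = 0.
Answer: null-rotation, certificate B^2 = 0. One invariant decides it: the square 0 survives every conjugation, and its sign is exactly the classification.


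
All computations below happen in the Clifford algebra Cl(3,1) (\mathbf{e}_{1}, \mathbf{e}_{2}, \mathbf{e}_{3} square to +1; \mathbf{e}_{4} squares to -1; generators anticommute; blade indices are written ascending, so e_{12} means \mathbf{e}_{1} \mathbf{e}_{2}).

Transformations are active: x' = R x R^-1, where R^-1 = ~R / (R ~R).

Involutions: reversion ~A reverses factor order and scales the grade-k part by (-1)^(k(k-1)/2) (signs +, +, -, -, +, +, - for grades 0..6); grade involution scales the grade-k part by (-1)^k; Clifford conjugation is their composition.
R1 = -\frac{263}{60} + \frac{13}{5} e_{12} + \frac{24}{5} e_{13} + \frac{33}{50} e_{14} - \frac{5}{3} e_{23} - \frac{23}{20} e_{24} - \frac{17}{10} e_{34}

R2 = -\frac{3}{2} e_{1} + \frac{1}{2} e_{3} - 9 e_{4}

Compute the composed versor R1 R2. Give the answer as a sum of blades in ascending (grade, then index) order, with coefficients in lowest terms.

Distribute over the terms of R2 (each basis-blade product reordered to ascending indices, repeated generators contracted through their squares):
R1 (-\frac{3}{2} e_{1}) = \frac{263}{40} e_{1} + \frac{39}{10} e_{2} + \frac{36}{5} e_{3} + \frac{99}{100} e_{4} + \frac{5}{2} e_{123} + \frac{69}{40} e_{124} + \frac{51}{20} e_{134}
R1 (\frac{1}{2} e_{3}) = \frac{12}{5} e_{1} - \frac{5}{6} e_{2} - \frac{263}{120} e_{3} + \frac{17}{20} e_{4} + \frac{13}{10} e_{123} - \frac{33}{100} e_{134} + \frac{23}{40} e_{234}
R1 (-9 e_{4}) = \frac{297}{50} e_{1} - \frac{207}{20} e_{2} - \frac{153}{10} e_{3} + \frac{789}{20} e_{4} - \frac{117}{5} e_{124} - \frac{216}{5} e_{134} + 15 e_{234}
Summing the partial products and collecting blades:
Answer: \frac{2983}{200} e_{1} - \frac{437}{60} e_{2} - \frac{247}{24} e_{3} + \frac{4129}{100} e_{4} + \frac{19}{5} e_{123} - \frac{867}{40} e_{124} - \frac{2049}{50} e_{134} + \frac{623}{40} e_{234}


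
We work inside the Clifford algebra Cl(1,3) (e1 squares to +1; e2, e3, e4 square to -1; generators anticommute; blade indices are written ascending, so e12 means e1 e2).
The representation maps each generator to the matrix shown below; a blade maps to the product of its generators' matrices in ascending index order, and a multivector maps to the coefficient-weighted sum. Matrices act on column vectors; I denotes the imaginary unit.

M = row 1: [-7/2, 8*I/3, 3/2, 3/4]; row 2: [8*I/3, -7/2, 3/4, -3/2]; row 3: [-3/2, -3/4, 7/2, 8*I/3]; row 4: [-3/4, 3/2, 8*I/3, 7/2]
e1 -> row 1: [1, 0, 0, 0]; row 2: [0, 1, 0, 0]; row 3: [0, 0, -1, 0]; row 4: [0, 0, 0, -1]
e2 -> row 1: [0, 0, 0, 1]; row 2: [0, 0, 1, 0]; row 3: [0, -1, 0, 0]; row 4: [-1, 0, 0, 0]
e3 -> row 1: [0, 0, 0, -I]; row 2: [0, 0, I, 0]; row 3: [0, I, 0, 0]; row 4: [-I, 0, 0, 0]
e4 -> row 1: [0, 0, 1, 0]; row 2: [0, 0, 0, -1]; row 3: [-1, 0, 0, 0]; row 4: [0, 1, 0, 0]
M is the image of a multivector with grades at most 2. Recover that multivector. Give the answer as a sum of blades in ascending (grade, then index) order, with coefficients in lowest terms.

Method: the blade images are trace-orthogonal — tr(rho(e_A) rho(e_B)^-1) = 4 if A = B and 0 otherwise — and rho(e_A)^-1 = (e_A)^2 * rho(e_A) with (e_A)^2 = +1 or -1, so the coefficient of e_A in the preimage is (e_A)^2 * tr(M rho(e_A))/4.
Nonzero projections over blades of grade <= 2: e1: (e1)^2 = +1, tr(M rho(e1)) = -14, coefficient -7/2; e2: (e2)^2 = -1, tr(M rho(e2)) = -3, coefficient 3/4; e4: (e4)^2 = -1, tr(M rho(e4)) = -6, coefficient 3/2; e34: (e34)^2 = -1, tr(M rho(e34)) = 32/3, coefficient -8/3. Every other blade of grade <= 2 projects to 0.
Answer: -7/2*e1 + 3/4*e2 + 3/2*e4 - 8/3*e34


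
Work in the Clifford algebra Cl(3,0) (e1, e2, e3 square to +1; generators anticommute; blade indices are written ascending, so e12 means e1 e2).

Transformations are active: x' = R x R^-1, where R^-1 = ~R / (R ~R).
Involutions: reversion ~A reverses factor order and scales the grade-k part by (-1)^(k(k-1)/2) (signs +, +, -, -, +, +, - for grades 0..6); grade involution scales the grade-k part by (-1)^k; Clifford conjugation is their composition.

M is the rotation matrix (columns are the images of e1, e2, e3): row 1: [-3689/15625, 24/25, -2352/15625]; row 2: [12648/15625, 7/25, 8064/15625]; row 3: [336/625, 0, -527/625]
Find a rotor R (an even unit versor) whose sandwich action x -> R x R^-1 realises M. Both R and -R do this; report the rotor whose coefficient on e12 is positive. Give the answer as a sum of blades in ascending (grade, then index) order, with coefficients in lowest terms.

Method: write R = a + b12*e12 + b13*e13 + b23*e23 with a^2 + b12^2 + b13^2 + b23^2 = 1 (so R^-1 = ~R). Expanding the columns R e_j ~R gives tr M = 4a^2 - 1 and, from the antisymmetric part, M21 - M12 = -4a*b12, M13 - M31 = 4a*b13, M32 - M23 = -4a*b23.
Here tr M = -12489/15625, so a^2 = (1 + tr M)/4 = 784/15625 and a = ±28/125. Taking a = 28/125: M21 - M12 = -2352/15625, M13 - M31 = -10752/15625, M32 - M23 = -8064/15625, giving b12 = 21/125, b13 = -96/125, b23 = 72/125, i.e. R = 28/125 + 21/125*e12 - 96/125*e13 + 72/125*e23.
Its e12 coefficient is already positive.
Answer: 28/125 + 21/125*e12 - 96/125*e13 + 72/125*e23. Why the constraint matters: R and -R act identically through the sandwich — M has trace -12489/15625 either way — so only the sign condition on e12 picks one of the two preimages.


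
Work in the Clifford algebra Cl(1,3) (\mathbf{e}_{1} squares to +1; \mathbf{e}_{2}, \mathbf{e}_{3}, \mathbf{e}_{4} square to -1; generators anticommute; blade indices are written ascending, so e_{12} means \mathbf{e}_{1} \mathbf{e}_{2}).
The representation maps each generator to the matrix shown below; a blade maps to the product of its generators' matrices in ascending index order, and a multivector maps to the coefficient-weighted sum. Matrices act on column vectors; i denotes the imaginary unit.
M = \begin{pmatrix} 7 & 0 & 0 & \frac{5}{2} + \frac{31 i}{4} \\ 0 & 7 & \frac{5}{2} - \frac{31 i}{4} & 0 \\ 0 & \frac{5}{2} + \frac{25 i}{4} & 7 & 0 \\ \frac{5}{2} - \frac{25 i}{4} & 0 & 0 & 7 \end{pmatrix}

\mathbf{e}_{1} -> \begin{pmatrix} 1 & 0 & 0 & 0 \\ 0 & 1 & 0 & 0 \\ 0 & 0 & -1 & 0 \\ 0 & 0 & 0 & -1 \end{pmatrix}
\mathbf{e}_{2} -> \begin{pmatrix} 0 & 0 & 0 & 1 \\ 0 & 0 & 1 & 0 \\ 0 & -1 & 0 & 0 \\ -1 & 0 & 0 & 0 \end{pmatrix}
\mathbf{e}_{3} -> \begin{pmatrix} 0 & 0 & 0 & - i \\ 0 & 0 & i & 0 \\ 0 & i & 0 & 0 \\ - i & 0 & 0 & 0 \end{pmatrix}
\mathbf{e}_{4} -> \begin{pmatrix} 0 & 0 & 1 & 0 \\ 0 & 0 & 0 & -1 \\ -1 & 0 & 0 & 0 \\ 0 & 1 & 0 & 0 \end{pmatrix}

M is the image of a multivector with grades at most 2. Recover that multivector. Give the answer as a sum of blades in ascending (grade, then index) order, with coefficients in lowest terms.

Method: the blade images are trace-orthogonal — tr(rho(e_A) rho(e_B)^-1) = 4 if A = B and 0 otherwise — and rho(e_A)^-1 = (e_A)^2 * rho(e_A) with (e_A)^2 = +1 or -1, so the coefficient of e_A in the preimage is (e_A)^2 * tr(M rho(e_A))/4.
Nonzero projections over blades of grade <= 2: 1: (1)^2 = +1, tr(M 1) = 28, coefficient 7; e_{3}: (e_{3})^2 = -1, tr(M rho(e_{3})) = 3, coefficient -\frac{3}{4}; e_{12}: (e_{12})^2 = +1, tr(M rho(e_{12})) = 10, coefficient \frac{5}{2}; e_{13}: (e_{13})^2 = +1, tr(M rho(e_{13})) = -28, coefficient -7. Every other blade of grade <= 2 projects to 0.
Answer: 7 - \frac{3}{4} e_{3} + \frac{5}{2} e_{12} - 7 e_{13}


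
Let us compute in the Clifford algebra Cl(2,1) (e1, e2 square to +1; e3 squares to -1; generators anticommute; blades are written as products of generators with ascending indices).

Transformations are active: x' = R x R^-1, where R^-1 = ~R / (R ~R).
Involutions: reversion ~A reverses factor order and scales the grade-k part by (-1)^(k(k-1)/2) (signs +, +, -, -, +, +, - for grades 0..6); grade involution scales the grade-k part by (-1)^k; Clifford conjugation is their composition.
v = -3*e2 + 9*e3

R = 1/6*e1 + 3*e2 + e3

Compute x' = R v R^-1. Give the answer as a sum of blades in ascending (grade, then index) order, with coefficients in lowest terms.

~R = 1/6*e1 + 3*e2 + e3, and R ~R = 289/36, so R^-1 = ~R / (289/36).
R v = -18 - 1/2*e1 e2 + 3/2*e1 e3 + 30*e2 e3
Answer: -216/289*e1 - 3021/289*e2 - 3897/289*e3


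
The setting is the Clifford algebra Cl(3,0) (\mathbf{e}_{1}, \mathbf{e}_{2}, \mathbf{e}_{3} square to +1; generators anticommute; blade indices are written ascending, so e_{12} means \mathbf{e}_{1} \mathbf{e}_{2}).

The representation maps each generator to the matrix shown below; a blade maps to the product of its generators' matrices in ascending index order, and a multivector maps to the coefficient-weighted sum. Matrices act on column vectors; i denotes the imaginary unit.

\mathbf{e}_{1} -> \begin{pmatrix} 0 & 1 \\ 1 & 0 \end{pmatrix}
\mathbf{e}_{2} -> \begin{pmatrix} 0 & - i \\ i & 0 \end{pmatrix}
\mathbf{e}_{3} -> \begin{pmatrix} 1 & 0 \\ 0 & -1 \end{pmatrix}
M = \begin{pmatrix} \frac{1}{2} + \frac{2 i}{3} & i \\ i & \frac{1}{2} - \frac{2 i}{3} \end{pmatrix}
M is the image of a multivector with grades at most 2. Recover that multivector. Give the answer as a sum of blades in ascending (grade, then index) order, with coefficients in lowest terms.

Method: 1, rho(e_{1}), rho(e_{2}), rho(e_{3}) form a trace-orthogonal basis of the 2x2 complex matrices (tr(X Y) = 2 if X = Y, else 0), so M = m0*1 + m1*rho(e_{1}) + m2*rho(e_{2}) + m3*rho(e_{3}) with m0 = tr(M)/2 = \frac{1}{2}, m1 = tr(M rho(e_{1}))/2 = i, m2 = tr(M rho(e_{2}))/2 = 0, m3 = tr(M rho(e_{3}))/2 = \frac{2 i}{3}.
Multiplying table entries, the bivector images are rho(e_{12}) = i*rho(e_{3}), rho(e_{13}) = -i*rho(e_{2}), rho(e_{23}) = i*rho(e_{1}); with real blade coefficients the real parts of m0..m3 are the coefficients of 1, e_{1}, e_{2}, e_{3} and the imaginary parts give the bivectors (e_{23}: Im m1, e_{13}: -Im m2, e_{12}: Im m3).
Answer: \frac{1}{2} + \frac{2}{3} e_{12} + e_{23}


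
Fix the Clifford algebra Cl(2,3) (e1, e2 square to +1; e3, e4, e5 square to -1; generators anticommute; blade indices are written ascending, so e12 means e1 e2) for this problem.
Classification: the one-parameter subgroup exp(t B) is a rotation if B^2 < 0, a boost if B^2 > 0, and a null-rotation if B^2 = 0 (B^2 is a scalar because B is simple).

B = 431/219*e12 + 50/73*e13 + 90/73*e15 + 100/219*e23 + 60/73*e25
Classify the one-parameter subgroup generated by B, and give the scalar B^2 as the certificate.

B^2 term by term: the squares give (431/219)^2*(e12)^2 + (50/73)^2*(e13)^2 + (90/73)^2*(e15)^2 + (100/219)^2*(e23)^2 + (60/73)^2*(e25)^2 = 185761/47961*(-1) + 2500/5329*(+1) + 8100/5329*(+1) + 10000/47961*(+1) + 3600/5329*(+1) = -1 (each basis 2-blade squares to minus the product of its generators' squares); cross terms between blades sharing an index anticommute and cancel; the commuting (index-disjoint) pairs give grade-4 terms 2*c*c'*(blade product), which cancel blade by blade — e1235: -6000/5329 + 6000/5329 = 0 — confirming B is simple. So B^2 = -1.
Answer: rotation, certificate B^2 = -1. No conjugation can change B^2 = -1; the sign gives the class.


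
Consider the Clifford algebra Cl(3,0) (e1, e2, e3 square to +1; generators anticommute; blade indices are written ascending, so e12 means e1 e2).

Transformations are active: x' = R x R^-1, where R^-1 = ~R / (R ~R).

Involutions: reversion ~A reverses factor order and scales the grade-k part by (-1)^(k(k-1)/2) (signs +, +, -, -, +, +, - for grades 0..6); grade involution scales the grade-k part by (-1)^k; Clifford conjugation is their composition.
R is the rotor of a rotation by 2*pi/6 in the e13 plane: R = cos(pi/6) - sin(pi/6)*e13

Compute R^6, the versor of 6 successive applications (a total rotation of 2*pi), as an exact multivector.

The rotor phase is half the rotation angle and phases add under composition, so 6 steps in the e13 plane accumulate phase 6*(pi/6) = pi: R^6 = cos(pi) - sin(pi)*e13.
cos(pi) = -1 and sin(pi) = 0, so R^6 = -1. The total rotation 2*pi is 1 full turn, so every vector returns to itself, yet the rotor is -1, on the OTHER sheet of the double cover (an odd number of 2*pi turns).
Answer: -1


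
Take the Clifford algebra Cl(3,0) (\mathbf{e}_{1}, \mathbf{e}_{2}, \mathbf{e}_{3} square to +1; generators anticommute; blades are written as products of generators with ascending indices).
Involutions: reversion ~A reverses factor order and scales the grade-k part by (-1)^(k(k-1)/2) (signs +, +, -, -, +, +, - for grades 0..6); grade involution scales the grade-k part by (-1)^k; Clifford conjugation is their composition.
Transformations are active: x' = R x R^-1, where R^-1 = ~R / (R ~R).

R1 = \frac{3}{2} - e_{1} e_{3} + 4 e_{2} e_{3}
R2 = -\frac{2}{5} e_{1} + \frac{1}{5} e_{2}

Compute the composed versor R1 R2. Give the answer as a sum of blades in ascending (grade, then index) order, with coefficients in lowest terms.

Distribute over the terms of R2 (each basis-blade product reordered to ascending indices, repeated generators contracted through their squares):
R1 (-\frac{2}{5} e_{1}) = -\frac{3}{5} e_{1} - \frac{2}{5} e_{3} - \frac{8}{5} e_{1} e_{2} e_{3}
R1 (\frac{1}{5} e_{2}) = \frac{3}{10} e_{2} - \frac{4}{5} e_{3} + \frac{1}{5} e_{1} e_{2} e_{3}
Summing the partial products and collecting blades:
Answer: -\frac{3}{5} e_{1} + \frac{3}{10} e_{2} - \frac{6}{5} e_{3} - \frac{7}{5} e_{1} e_{2} e_{3}


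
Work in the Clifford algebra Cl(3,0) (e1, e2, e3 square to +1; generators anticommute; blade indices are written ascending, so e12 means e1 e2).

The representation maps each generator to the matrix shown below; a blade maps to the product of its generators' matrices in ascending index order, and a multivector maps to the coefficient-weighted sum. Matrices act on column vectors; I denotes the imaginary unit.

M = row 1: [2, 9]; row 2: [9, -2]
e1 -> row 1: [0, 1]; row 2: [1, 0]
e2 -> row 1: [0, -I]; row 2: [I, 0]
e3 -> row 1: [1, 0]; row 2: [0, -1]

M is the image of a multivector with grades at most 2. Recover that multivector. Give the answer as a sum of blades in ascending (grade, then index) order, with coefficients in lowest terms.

Method: 1, rho(e1), rho(e2), rho(e3) form a trace-orthogonal basis of the 2x2 complex matrices (tr(X Y) = 2 if X = Y, else 0), so M = m0*1 + m1*rho(e1) + m2*rho(e2) + m3*rho(e3) with m0 = tr(M)/2 = 0, m1 = tr(M rho(e1))/2 = 9, m2 = tr(M rho(e2))/2 = 0, m3 = tr(M rho(e3))/2 = 2.
Multiplying table entries, the bivector images are rho(e12) = I*rho(e3), rho(e13) = -I*rho(e2), rho(e23) = I*rho(e1); with real blade coefficients the real parts of m0..m3 are the coefficients of 1, e1, e2, e3 and the imaginary parts give the bivectors (e23: Im m1, e13: -Im m2, e12: Im m3).
Answer: 9*e1 + 2*e3


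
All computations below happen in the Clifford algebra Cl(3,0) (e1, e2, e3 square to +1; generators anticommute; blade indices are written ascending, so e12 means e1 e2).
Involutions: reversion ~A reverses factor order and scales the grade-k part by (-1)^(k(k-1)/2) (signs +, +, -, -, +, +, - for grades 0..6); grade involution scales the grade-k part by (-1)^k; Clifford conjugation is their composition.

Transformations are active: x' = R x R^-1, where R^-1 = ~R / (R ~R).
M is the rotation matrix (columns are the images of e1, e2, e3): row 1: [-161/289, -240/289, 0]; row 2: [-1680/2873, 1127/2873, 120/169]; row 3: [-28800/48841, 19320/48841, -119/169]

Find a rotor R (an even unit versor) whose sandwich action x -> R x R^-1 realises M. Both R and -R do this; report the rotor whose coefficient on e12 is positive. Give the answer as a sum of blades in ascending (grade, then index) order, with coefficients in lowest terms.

Method: write R = a + b12*e12 + b13*e13 + b23*e23 with a^2 + b12^2 + b13^2 + b23^2 = 1 (so R^-1 = ~R). Expanding the columns R e_j ~R gives tr M = 4a^2 - 1 and, from the antisymmetric part, M21 - M12 = -4a*b12, M13 - M31 = 4a*b13, M32 - M23 = -4a*b23.
Here tr M = -42441/48841, so a^2 = (1 + tr M)/4 = 1600/48841 and a = ±40/221. Taking a = 40/221: M21 - M12 = 12000/48841, M13 - M31 = 28800/48841, M32 - M23 = -15360/48841, giving b12 = -75/221, b13 = 180/221, b23 = 96/221, i.e. R = 40/221 - 75/221*e12 + 180/221*e13 + 96/221*e23.
Its e12 coefficient is negative, so report the other preimage -R.
Answer: -40/221 + 75/221*e12 - 180/221*e13 - 96/221*e23. Sheet selection: the two-to-one cover makes ±R indistinguishable at the matrix level (trace -42441/48841), so uniqueness comes from the required sign on e12.


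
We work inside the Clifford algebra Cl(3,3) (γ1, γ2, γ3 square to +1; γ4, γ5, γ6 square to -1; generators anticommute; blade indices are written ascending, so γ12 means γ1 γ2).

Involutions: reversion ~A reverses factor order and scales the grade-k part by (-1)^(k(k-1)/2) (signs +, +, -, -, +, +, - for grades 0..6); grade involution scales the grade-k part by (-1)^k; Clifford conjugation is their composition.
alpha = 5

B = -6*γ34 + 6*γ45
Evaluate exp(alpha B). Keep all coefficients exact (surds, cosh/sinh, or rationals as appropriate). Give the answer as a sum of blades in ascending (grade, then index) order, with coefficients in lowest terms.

B^2 term by term: the squares give (-6)^2*(γ34)^2 + (6)^2*(γ45)^2 = 36*(+1) + 36*(-1) = 0 (each basis 2-blade squares to minus the product of its generators' squares); cross terms between blades sharing an index anticommute and cancel. So B^2 = 0.
B^2 = 0, and the exponential is exactly linear here: exp(alpha B) = 1 + alpha B (parabolic case).
Answer: 1 - 30*γ34 + 30*γ45


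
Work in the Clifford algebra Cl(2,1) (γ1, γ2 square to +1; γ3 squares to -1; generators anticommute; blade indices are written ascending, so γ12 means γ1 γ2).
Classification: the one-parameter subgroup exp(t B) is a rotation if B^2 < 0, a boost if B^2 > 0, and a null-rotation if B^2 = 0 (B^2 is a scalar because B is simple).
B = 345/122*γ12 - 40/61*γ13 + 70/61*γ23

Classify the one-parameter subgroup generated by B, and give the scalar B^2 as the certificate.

B^2 term by term: the squares give (345/122)^2*(γ12)^2 + (-40/61)^2*(γ13)^2 + (70/61)^2*(γ23)^2 = 119025/14884*(-1) + 1600/3721*(+1) + 4900/3721*(+1) = -25/4 (each basis 2-blade squares to minus the product of its generators' squares); cross terms between blades sharing an index anticommute and cancel. So B^2 = -25/4.
Answer: rotation, certificate B^2 = -25/4. The class reads off the invariant scalar -25/4 directly.


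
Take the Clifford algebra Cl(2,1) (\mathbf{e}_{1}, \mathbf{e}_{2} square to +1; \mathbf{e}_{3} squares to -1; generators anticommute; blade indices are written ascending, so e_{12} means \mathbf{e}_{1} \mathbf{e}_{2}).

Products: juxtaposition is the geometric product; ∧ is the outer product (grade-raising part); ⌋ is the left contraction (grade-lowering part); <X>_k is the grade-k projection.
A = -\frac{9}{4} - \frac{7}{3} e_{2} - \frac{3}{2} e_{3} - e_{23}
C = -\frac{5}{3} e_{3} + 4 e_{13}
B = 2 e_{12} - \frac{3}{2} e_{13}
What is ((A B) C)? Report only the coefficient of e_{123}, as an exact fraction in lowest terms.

step 1: \frac{83}{12} e_{1} - 6 e_{12} + \frac{43}{8} e_{13} - \frac{13}{2} e_{123}
step 2: \frac{43}{2} + \frac{215}{24} e_{1} + 26 e_{2} + \frac{83}{3} e_{3} - \frac{65}{6} e_{12} - \frac{415}{36} e_{13} + 24 e_{23} + 10 e_{123}
Answer: 10


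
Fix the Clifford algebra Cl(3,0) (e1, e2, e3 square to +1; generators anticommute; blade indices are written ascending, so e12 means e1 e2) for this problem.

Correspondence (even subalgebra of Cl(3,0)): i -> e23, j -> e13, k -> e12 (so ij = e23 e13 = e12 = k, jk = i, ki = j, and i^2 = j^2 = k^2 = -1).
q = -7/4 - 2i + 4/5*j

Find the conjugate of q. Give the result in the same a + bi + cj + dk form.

In blades: q = -7/4 + 4/5*e13 - 2*e23.
Quaternion conjugation is reversion on the even subalgebra: the scalar is fixed and every grade-2 blade flips sign, giving -7/4 - 4/5*e13 + 2*e23; translating back:
Answer: -7/4 + 2i - 4/5*j


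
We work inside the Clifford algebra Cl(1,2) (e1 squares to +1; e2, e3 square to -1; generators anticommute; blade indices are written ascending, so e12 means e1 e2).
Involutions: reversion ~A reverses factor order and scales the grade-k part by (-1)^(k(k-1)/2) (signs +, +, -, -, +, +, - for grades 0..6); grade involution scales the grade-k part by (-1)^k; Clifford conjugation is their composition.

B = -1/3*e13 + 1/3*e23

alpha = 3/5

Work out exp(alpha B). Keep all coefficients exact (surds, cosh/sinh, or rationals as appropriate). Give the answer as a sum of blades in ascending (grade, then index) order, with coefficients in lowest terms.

B^2 term by term: the squares give (-1/3)^2*(e13)^2 + (1/3)^2*(e23)^2 = 1/9*(+1) + 1/9*(-1) = 0 (each basis 2-blade squares to minus the product of its generators' squares); cross terms between blades sharing an index anticommute and cancel. So B^2 = 0.
B^2 = 0, so the series truncates immediately: exp(alpha B) = 1 + alpha B (parabolic case).
Answer: 1 - 1/5*e13 + 1/5*e23


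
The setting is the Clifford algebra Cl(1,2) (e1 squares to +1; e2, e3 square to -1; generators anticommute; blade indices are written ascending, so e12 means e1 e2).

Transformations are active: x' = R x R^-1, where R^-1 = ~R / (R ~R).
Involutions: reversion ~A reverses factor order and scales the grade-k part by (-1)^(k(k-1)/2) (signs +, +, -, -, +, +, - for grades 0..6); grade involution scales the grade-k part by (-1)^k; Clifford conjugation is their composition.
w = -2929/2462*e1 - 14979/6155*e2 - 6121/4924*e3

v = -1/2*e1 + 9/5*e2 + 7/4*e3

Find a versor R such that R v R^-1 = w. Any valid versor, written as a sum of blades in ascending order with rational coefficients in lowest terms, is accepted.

Since q(v) = q(w) = -2421/400, the sum R = v + w = -2080/1231*e1 - 780/1231*e2 + 624/1231*e3 does the job whenever invertible.
Answer: -2080/1231*e1 - 780/1231*e2 + 624/1231*e3


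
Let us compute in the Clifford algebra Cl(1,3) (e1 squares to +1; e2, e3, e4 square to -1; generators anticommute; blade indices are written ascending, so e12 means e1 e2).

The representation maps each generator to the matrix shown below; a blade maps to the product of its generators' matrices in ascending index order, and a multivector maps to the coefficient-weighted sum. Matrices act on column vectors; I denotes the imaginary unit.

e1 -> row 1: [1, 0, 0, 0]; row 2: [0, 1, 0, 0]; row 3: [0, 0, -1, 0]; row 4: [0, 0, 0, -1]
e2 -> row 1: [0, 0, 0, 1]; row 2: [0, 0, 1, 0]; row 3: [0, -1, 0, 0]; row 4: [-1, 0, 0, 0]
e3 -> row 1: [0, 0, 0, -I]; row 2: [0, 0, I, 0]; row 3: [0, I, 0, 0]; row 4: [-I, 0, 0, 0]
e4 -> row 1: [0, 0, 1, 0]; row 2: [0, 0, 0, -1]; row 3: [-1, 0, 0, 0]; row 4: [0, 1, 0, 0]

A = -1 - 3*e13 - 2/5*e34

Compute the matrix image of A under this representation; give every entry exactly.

Bivector images (products of the table entries): rho(e13) = rho(e1)rho(e3) = row 1: [0, 0, 0, -I]; row 2: [0, 0, I, 0]; row 3: [0, -I, 0, 0]; row 4: [I, 0, 0, 0]; rho(e34) = rho(e3)rho(e4) = row 1: [0, -I, 0, 0]; row 2: [-I, 0, 0, 0]; row 3: [0, 0, 0, -I]; row 4: [0, 0, -I, 0].
M = (-1)*1 + (-3)*rho(e13) + (-2/5)*rho(e34), summed entrywise (1 is the identity matrix):
Answer: row 1: [-1, 2*I/5, 0, 3*I]; row 2: [2*I/5, -1, -3*I, 0]; row 3: [0, 3*I, -1, 2*I/5]; row 4: [-3*I, 0, 2*I/5, -1]


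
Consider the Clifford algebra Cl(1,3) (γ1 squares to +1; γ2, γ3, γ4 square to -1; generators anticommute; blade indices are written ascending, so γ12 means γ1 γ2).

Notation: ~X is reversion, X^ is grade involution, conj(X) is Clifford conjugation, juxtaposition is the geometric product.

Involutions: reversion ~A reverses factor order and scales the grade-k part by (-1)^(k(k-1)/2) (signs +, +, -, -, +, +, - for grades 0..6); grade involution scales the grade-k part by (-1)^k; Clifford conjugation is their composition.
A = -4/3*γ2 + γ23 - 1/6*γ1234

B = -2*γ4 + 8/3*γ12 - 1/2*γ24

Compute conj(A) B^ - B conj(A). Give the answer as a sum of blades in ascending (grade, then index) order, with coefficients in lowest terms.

first term: 32/9*γ1 + 2/3*γ4 - 31/12*γ13 + 8/3*γ24 + 1/18*γ34 + 1/3*γ123 - 2*γ234
second term: -32/9*γ1 - 2/3*γ4 + 11/4*γ13 + 8/3*γ24 - 17/18*γ34 + 1/3*γ123 + 2*γ234
Answer: 64/9*γ1 + 4/3*γ4 - 16/3*γ13 + γ34 - 4*γ234


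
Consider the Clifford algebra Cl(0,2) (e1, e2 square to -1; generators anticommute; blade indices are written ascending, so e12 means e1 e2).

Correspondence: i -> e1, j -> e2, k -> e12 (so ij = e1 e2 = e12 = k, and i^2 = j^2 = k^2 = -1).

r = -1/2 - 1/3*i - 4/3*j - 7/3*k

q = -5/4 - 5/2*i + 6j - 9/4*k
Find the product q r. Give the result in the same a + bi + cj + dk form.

In blades: q = -5/4 - 5/2*e1 + 6*e2 - 9/4*e12, r = -1/2 - 1/3*e1 - 4/3*e2 - 7/3*e12.
Distribute q over r term by term (generator squares from the signature, products reordered to ascending indices): (-5/4)*r = 5/8 + 5/12*e1 + 5/3*e2 + 35/12*e12; (-5/2*e1)*r = -5/6 + 5/4*e1 - 35/6*e2 + 10/3*e12; (6*e2)*r = 8 - 14*e1 - 3*e2 + 2*e12; (-9/4*e12)*r = -21/4 - 3*e1 + 3/4*e2 + 9/8*e12.
Sum: 61/24 - 46/3*e1 - 77/12*e2 + 75/8*e12; translating back through the correspondence:
Answer: 61/24 - 46/3*i - 77/12*j + 75/8*k


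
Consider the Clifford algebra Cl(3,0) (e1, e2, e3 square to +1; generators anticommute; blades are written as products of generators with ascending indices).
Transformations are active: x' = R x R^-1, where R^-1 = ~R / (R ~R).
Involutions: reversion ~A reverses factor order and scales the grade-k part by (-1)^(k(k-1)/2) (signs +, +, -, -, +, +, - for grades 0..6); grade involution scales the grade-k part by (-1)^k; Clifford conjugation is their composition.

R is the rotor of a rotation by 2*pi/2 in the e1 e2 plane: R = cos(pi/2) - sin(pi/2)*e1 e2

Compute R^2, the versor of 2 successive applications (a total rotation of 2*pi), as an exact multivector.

Rotor phase runs at HALF the rotation angle; powers of one rotor simply add phase, so after 2 steps in e1 e2 the phase is 2*pi/2 = pi and R^2 = cos(pi) - sin(pi)*e1 e2.
cos(pi) = -1 and sin(pi) = 0, so R^2 = -1. The total rotation 2*pi is 1 full turn, so every vector returns to itself, yet the rotor is -1, on the OTHER sheet of the double cover (an odd number of 2*pi turns).
Answer: -1


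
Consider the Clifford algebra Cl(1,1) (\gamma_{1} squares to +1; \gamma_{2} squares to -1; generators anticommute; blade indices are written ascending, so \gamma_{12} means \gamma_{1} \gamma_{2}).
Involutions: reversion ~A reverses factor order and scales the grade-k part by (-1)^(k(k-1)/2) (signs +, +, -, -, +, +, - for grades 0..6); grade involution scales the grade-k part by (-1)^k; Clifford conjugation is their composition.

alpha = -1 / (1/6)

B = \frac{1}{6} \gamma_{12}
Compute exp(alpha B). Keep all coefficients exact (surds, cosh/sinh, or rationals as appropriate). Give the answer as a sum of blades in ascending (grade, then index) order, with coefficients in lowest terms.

B^2 = (\frac{1}{6})^2*(\gamma_{12})^2 = \frac{1}{36}*(+1) = \frac{1}{36} (a basis 2-blade squares to minus the product of its generators' squares).
B^2 = \frac{1}{36} — a positive square means the series sums to a boost: l = \frac{1}{6}, alpha*l = -1, so exp(alpha B) = cosh(-1) + (sinh(-1)/(\frac{1}{6}))*B = \cosh{\left(1 \right)} + (- 6 \sinh{\left(1 \right)})*B.
Answer: \cosh{\left(1 \right)} - \sinh{\left(1 \right)} \gamma_{12}


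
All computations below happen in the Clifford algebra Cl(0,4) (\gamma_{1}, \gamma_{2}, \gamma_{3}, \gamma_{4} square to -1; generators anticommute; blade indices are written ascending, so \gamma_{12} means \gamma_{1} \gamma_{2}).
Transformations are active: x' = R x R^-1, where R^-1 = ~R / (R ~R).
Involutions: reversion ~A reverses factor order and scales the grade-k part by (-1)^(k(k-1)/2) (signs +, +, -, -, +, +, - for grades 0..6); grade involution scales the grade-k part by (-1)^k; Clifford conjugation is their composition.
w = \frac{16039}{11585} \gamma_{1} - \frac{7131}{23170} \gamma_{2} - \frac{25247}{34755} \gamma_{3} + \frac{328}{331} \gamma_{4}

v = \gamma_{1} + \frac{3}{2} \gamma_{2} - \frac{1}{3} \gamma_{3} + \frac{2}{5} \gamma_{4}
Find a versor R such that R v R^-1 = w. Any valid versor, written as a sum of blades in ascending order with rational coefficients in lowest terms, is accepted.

The midline construction: v and w both square to -\frac{3169}{900}, so reflecting in their sum \frac{27624}{11585} \gamma_{1} + \frac{13812}{11585} \gamma_{2} - \frac{36832}{34755} \gamma_{3} + \frac{2302}{1655} \gamma_{4} exchanges them.
Answer: \frac{27624}{11585} \gamma_{1} + \frac{13812}{11585} \gamma_{2} - \frac{36832}{34755} \gamma_{3} + \frac{2302}{1655} \gamma_{4}


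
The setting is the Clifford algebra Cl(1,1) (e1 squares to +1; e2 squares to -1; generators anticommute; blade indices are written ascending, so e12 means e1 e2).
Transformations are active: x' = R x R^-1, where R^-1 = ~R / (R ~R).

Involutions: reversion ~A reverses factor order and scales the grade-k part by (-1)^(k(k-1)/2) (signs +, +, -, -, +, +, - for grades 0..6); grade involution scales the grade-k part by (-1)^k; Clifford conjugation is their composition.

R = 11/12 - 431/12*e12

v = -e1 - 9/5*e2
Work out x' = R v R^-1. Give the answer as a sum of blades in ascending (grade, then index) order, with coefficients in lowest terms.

~R = 11/12 + 431/12*e12, and R ~R = -7735/6, so R^-1 = ~R / (-7735/6).
R v = -1967/30*e1 - 1127/30*e2
Answer: 36241/33150*e1 + 61441/33150*e2


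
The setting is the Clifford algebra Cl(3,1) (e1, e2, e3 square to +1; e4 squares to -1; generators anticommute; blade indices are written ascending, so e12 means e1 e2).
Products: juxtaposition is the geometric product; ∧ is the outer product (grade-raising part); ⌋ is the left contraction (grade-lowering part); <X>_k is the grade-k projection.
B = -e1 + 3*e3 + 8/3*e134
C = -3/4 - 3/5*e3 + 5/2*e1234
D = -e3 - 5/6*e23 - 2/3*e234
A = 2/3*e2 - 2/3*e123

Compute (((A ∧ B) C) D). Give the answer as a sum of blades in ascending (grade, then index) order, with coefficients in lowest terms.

step 1: 2/3*e12 + 2*e23 - 16/9*e1234
step 2: 40/9 - 6/5*e2 - 1/2*e12 - 5*e14 - 3/2*e23 - 5/3*e34 - 2/5*e123 - 16/15*e124 + 4/3*e1234
step 3: -5/4 - 11/9*e1 + 47/18*e2 - 31/9*e3 - 8/3*e4 + 2/5*e12 - 53/180*e13 + 38/45*e14 - 338/135*e23 - 25/18*e24 + 4/5*e34 - 17/6*e123 + 4/3*e124 - 34/9*e134 - 80/27*e234 + 31/10*e1234
Answer: -5/4 - 11/9*e1 + 47/18*e2 - 31/9*e3 - 8/3*e4 + 2/5*e12 - 53/180*e13 + 38/45*e14 - 338/135*e23 - 25/18*e24 + 4/5*e34 - 17/6*e123 + 4/3*e124 - 34/9*e134 - 80/27*e234 + 31/10*e1234


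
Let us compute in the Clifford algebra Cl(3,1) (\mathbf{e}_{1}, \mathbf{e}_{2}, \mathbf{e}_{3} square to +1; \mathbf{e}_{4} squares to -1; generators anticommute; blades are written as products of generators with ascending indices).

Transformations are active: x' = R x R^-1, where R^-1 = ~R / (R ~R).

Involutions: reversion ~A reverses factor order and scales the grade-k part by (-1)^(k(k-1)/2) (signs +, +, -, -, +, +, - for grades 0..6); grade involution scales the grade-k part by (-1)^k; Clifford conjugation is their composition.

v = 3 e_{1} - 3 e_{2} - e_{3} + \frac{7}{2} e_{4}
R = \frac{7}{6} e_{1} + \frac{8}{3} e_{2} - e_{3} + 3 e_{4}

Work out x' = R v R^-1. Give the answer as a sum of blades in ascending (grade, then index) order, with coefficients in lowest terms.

~R = \frac{7}{6} e_{1} + \frac{8}{3} e_{2} - e_{3} + 3 e_{4}, and R ~R = \frac{17}{36}, so R^-1 = ~R / (\frac{17}{36}).
R v = -14 - \frac{23}{2} e_{1} e_{2} + \frac{11}{6} e_{1} e_{3} - \frac{59}{12} e_{1} e_{4} - \frac{17}{3} e_{2} e_{3} + \frac{55}{3} e_{2} e_{4} - \frac{1}{2} e_{3} e_{4}
Answer: -\frac{1227}{17} e_{1} - \frac{2637}{17} e_{2} + \frac{1025}{17} e_{3} - \frac{6167}{34} e_{4}


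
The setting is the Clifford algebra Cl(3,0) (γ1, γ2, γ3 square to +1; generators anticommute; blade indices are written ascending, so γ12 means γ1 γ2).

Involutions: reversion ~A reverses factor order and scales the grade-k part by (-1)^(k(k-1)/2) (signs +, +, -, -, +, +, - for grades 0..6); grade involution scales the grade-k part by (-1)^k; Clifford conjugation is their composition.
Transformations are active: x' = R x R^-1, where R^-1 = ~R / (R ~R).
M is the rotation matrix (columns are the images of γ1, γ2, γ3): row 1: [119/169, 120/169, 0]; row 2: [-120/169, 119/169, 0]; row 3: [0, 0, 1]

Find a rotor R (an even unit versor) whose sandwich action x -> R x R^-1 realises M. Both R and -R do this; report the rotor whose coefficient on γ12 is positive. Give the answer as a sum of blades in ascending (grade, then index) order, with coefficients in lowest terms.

Method: write R = a + b12*γ12 + b13*γ13 + b23*γ23 with a^2 + b12^2 + b13^2 + b23^2 = 1 (so R^-1 = ~R). Expanding the columns R e_j ~R gives tr M = 4a^2 - 1 and, from the antisymmetric part, M21 - M12 = -4a*b12, M13 - M31 = 4a*b13, M32 - M23 = -4a*b23.
Here tr M = 407/169, so a^2 = (1 + tr M)/4 = 144/169 and a = ±12/13. Taking a = 12/13: M21 - M12 = -240/169, M13 - M31 = 0, M32 - M23 = 0, giving b12 = 5/13, b13 = 0, b23 = 0, i.e. R = 12/13 + 5/13*γ12.
Its γ12 coefficient is already positive.
Answer: 12/13 + 5/13*γ12. Note: both R and -R realise this M (trace 407/169); the covering map identifies them, and the γ12-coefficient sign is the tie-breaker.


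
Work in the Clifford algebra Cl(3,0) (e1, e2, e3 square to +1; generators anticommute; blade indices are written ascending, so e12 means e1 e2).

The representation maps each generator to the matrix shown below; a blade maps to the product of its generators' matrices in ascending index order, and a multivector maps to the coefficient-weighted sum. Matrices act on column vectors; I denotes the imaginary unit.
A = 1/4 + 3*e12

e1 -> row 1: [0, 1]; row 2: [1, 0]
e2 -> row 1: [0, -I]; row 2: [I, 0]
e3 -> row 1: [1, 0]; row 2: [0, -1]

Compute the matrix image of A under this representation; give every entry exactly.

Bivector images (products of the table entries): rho(e12) = rho(e1)rho(e2) = row 1: [I, 0]; row 2: [0, -I].
M = (1/4)*1 + (3)*rho(e12), summed entrywise (1 is the identity matrix):
Answer: row 1: [1/4 + 3*I, 0]; row 2: [0, 1/4 - 3*I]


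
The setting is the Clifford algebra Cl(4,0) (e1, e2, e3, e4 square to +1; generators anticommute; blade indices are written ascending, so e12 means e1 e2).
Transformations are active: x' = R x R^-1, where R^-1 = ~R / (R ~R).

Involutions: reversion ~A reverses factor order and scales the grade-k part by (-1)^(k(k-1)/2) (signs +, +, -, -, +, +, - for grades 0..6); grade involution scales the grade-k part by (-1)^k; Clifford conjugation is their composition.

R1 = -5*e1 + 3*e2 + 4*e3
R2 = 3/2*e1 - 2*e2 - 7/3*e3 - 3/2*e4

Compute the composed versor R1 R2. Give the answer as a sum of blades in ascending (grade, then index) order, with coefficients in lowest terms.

Distribute over the terms of R1 (each basis-blade product reordered to ascending indices, repeated generators contracted through their squares):
(-5*e1) R2 = -15/2 + 10*e12 + 35/3*e13 + 15/2*e14
(3*e2) R2 = -6 - 9/2*e12 - 7*e23 - 9/2*e24
(4*e3) R2 = -28/3 - 6*e13 + 8*e23 - 6*e34
Summing the partial products and collecting blades:
Answer: -137/6 + 11/2*e12 + 17/3*e13 + 15/2*e14 + e23 - 9/2*e24 - 6*e34


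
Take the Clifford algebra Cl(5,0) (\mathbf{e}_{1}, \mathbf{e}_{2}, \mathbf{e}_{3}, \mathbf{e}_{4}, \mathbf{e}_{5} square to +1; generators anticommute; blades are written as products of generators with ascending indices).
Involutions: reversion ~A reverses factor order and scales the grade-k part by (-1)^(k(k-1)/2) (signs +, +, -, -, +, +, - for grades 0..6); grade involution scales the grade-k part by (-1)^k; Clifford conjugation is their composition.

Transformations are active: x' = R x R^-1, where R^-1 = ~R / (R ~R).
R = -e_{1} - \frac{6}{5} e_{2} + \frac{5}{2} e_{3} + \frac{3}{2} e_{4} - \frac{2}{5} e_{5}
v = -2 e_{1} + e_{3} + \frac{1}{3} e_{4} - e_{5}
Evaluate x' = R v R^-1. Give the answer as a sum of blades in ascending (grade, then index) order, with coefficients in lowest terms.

~R = -e_{1} - \frac{6}{5} e_{2} + \frac{5}{2} e_{3} + \frac{3}{2} e_{4} - \frac{2}{5} e_{5}, and R ~R = \frac{111}{10}, so R^-1 = ~R / (\frac{111}{10}).
R v = \frac{27}{5} - \frac{12}{5} e_{1} e_{2} + 4 e_{1} e_{3} + \frac{8}{3} e_{1} e_{4} + \frac{1}{5} e_{1} e_{5} - \frac{6}{5} e_{2} e_{3} - \frac{2}{5} e_{2} e_{4} + \frac{6}{5} e_{2} e_{5} - \frac{2}{3} e_{3} e_{4} - \frac{21}{10} e_{3} e_{5} - \frac{41}{30} e_{4} e_{5}
Answer: \frac{38}{37} e_{1} - \frac{216}{185} e_{2} + \frac{53}{37} e_{3} + \frac{125}{111} e_{4} + \frac{113}{185} e_{5}


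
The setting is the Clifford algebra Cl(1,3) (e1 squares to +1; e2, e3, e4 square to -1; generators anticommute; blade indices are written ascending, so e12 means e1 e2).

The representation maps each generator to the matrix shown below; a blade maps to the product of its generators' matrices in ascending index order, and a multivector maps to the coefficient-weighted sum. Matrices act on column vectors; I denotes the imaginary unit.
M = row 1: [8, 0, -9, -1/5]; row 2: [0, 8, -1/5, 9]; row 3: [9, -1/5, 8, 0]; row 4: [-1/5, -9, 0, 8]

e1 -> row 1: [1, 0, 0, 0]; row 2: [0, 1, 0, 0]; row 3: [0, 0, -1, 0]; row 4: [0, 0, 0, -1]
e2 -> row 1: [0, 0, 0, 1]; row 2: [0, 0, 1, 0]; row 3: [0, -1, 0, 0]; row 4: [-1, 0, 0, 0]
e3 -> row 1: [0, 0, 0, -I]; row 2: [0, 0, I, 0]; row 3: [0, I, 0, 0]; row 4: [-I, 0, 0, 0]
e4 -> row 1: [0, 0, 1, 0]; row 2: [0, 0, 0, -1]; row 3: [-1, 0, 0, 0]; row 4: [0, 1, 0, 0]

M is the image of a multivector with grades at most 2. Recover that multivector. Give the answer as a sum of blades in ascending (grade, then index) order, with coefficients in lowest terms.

Method: the blade images are trace-orthogonal — tr(rho(e_A) rho(e_B)^-1) = 4 if A = B and 0 otherwise — and rho(e_A)^-1 = (e_A)^2 * rho(e_A) with (e_A)^2 = +1 or -1, so the coefficient of e_A in the preimage is (e_A)^2 * tr(M rho(e_A))/4.
Nonzero projections over blades of grade <= 2: 1: (1)^2 = +1, tr(M 1) = 32, coefficient 8; e4: (e4)^2 = -1, tr(M rho(e4)) = 36, coefficient -9; e12: (e12)^2 = +1, tr(M rho(e12)) = -4/5, coefficient -1/5. Every other blade of grade <= 2 projects to 0.
Answer: 8 - 9*e4 - 1/5*e12
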